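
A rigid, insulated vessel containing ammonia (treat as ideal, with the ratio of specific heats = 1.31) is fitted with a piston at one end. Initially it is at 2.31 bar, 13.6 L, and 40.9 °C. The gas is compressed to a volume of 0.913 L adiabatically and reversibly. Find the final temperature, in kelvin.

T₂ ≈ 726 K

Adiabatic: T₁V₁^(γ−1) = T₂V₂^(γ−1) ⇒ T₂ = T₁ (V₁/V₂)^(γ−1).
T₁ = 40.9 °C = 314 K.
T₂ = 314 × (13.6/0.913)^(0.31) = 725.5 K.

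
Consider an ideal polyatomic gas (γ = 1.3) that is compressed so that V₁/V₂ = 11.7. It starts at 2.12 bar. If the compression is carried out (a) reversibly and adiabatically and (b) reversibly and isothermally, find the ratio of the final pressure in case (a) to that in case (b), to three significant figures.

P_adiabatic / P_isothermal ≈ 2.09

Isothermal: P_b = P₁(V₁/V₂) = 2.12×11.7.
Adiabatic: P_a = P₁(V₁/V₂)^γ = 2.12×11.7^(1.3).
P_a/P_b = (V₁/V₂)^(γ−1) = 11.7^(0.3) = 2.091.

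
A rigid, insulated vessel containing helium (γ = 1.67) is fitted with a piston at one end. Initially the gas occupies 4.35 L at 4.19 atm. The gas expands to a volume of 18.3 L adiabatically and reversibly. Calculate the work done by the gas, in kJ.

W ≈ 1.70 kJ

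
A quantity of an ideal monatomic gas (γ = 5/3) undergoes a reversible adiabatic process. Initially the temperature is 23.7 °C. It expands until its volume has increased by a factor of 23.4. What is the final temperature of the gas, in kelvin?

T₂ ≈ 36.3 K

For a reversible adiabat TV^(γ−1) is constant, so T₂ = T₁ (V₁/V₂)^(γ−1).
T₁ = 23.7 °C = 296.8 K.
T₂ = 296.8 × (1/23.4)^(2/3) = 36.28 K.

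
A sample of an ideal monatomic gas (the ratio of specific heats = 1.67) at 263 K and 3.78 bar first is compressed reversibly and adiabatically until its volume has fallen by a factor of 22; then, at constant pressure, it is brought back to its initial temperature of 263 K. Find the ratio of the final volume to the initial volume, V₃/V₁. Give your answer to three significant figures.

Adiabatic step: V₂/V₁ = 0.04545; T₂ = T₁·22^(0.67) = 2086 K.
Isobaric step: V₃/V₂ = T₃/T₂ = 263/2086.
V₃/V₁ = (V₂/V₁)(V₃/V₂) = 0.04545 × (263/2086) = 0.00573.

V₃/V₁ ≈ 0.00573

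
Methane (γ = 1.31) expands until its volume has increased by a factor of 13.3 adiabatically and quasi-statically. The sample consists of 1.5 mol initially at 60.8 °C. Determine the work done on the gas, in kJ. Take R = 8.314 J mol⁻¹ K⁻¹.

W ≈ -7.41 kJ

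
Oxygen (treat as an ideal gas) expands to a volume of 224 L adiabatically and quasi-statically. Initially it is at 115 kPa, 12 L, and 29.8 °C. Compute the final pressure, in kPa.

P₂ ≈ 1.91 kPa

Since PV^γ is constant along a reversible adiabat, P₂ = P₁ (V₁/V₂)^γ.
γ = 7/5 for a diatomic ideal gas.
P₂ = 115 × (12/224)^(7/5) = 1.911 kPa.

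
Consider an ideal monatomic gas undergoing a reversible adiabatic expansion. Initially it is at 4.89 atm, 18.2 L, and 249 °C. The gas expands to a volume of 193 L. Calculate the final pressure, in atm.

P₂ ≈ 0.0955 atm

Since PV^γ is constant along a reversible adiabat, P₂ = P₁ (V₁/V₂)^γ.
γ = 5/3 for a monatomic ideal gas.
P₂ = 4.89 × (18.2/193)^(5/3) = 0.09554 atm.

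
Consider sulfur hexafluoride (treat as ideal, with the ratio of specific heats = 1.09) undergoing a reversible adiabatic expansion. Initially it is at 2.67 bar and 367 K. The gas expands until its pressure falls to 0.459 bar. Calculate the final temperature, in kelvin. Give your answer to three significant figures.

T₂ ≈ 317 K

Along an adiabat T P^((1−γ)/γ) is constant, so T₂ = T₁ (P₂/P₁)^((γ−1)/γ).
T₂ = 367 × (0.459/2.67)^(0.0826) = 317.3 K.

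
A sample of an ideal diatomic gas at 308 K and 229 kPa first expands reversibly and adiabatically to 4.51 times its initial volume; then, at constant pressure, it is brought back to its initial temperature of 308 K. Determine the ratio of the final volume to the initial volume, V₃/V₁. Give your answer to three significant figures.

For a diatomic ideal gas γ = 7/5.
Adiabatic step: V₂/V₁ = 4.51; T₂ = T₁·(1/4.51)^(2/5) = 168.6 K.
Isobaric step: V₃/V₂ = T₃/T₂ = 308/168.6.
V₃/V₁ = (V₂/V₁)(V₃/V₂) = 4.51 × (308/168.6) = 8.238.

V₃/V₁ ≈ 8.24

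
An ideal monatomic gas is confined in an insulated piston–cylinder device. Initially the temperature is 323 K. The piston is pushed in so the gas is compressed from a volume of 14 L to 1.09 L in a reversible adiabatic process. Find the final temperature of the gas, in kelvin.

T₂ ≈ 1770 K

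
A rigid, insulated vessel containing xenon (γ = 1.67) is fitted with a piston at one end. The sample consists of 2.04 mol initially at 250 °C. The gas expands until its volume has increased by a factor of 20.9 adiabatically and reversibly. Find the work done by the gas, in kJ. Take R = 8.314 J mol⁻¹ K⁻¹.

Adiabatic: T₁V₁^(γ−1) = T₂V₂^(γ−1) ⇒ T₂ = T₁ (V₁/V₂)^(γ−1).
T₁ = 250 °C = 523.1 K.
T₂ = 523.1 × (1/20.9)^(0.67) = 68.25 K.
Q = 0, so ΔU = W_on_gas = nCᵥΔT with Cᵥ = R/(γ−1) = 12.41 J/(mol·K).
ΔU = 2.04 × 12.41 × (68.25 − 523.1) = -11520 J.
Work done by the gas = −ΔU = 11520 J.

W ≈ 11.5 kJ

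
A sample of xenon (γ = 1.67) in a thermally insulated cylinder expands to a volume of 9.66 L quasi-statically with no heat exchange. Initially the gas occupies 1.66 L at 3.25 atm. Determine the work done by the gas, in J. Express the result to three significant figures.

P₂ = P₁(V₁/V₂)^γ = 3.25×(1.66/9.66)^(1.67) = 0.1716 atm.
For a reversible adiabat, W_by_gas = (P₁V₁ − P₂V₂)/(γ−1).
W_by = (329300×0.00166 − 17390×0.00966) / (0.67) = 565.2 J.

W ≈ 565 J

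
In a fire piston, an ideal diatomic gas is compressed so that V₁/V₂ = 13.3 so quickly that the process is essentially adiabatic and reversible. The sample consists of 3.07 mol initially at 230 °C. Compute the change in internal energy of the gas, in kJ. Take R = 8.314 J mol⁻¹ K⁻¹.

For a reversible adiabat TV^(γ−1) is constant, so T₂ = T₁ (V₁/V₂)^(γ−1).
γ = 7/5 for a diatomic ideal gas, so γ−1 = 2/5.
T₁ = 230 °C = 503.1 K.
T₂ = 503.1 × 13.3^(2/5) = 1417 K.
Q = 0, so ΔU = W_on_gas = nCᵥΔT with Cᵥ = R/(γ−1) = 20.79 J/(mol·K).
ΔU = 3.07 × 20.79 × (1417 − 503.1) = 58290 J.

ΔU ≈ 58.3 kJ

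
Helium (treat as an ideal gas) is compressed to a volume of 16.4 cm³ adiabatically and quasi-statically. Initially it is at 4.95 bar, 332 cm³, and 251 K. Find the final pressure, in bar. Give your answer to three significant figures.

P₂ ≈ 744 bar

Adiabatic: P₁V₁^γ = P₂V₂^γ ⇒ P₂ = P₁ (V₁/V₂)^γ.
γ = 5/3 for a monatomic ideal gas.
P₂ = 4.95 × (332/16.4)^(5/3) = 744.3 bar.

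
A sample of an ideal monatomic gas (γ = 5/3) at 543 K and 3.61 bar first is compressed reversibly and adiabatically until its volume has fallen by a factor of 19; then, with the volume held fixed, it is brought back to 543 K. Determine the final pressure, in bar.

Adiabatic step (PV^γ = const): P₂ = 3.61×19^(5/3) = 488.4 bar; T₂ = 543×19^(2/3) = 3866 K.
Isochoric: P₃ = P₂(T₃/T₂) = 488.4 × (543/3866) = 68.59 bar.

P₃ ≈ 68.6 bar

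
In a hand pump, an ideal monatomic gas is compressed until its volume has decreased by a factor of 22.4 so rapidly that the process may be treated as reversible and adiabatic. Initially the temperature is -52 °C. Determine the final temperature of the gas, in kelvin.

Adiabatic: T₁V₁^(γ−1) = T₂V₂^(γ−1) ⇒ T₂ = T₁ (V₁/V₂)^(γ−1).
For a monatomic ideal gas γ = 5/3, so γ−1 = 2/3.
T₁ = -52 °C = 221.1 K.
T₂ = 221.1 × 22.4^(2/3) = 1757 K.

T₂ ≈ 1760 K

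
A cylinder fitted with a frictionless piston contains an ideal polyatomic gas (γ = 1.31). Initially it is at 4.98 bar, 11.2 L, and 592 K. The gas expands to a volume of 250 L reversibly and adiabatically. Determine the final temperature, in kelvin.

T₂ ≈ 226 K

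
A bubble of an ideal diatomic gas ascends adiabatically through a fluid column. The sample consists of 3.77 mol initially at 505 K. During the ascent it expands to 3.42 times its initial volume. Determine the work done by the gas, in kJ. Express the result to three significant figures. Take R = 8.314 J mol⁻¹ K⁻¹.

For a reversible adiabat TV^(γ−1) is constant, so T₂ = T₁ (V₁/V₂)^(γ−1).
γ = 7/5 for a diatomic ideal gas, so γ−1 = 2/5.
T₂ = 505 × (1/3.42)^(2/5) = 308.8 K.
Q = 0, so ΔU = W_on_gas = nCᵥΔT with Cᵥ = R/(γ−1) = 20.79 J/(mol·K).
ΔU = 3.77 × 20.79 × (308.8 − 505) = -15370 J.
Work done by the gas = −ΔU = 15370 J.

W ≈ 15.4 kJ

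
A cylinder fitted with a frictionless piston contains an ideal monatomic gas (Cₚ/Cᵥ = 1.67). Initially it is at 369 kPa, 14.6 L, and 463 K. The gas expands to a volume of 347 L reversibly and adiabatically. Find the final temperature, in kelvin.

For a reversible adiabat TV^(γ−1) is constant, so T₂ = T₁ (V₁/V₂)^(γ−1).
T₂ = 463 × (14.6/347)^(0.67) = 55.42 K.

T₂ ≈ 55.4 K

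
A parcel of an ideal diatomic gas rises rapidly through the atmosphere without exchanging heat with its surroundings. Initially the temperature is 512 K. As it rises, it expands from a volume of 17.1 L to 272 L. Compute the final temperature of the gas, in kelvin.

T₂ ≈ 169 K

For a reversible adiabat TV^(γ−1) is constant, so T₂ = T₁ (V₁/V₂)^(γ−1).
For a diatomic ideal gas γ = 7/5, so γ−1 = 2/5.
T₂ = 512 × (17.1/272)^(2/5) = 169.3 K.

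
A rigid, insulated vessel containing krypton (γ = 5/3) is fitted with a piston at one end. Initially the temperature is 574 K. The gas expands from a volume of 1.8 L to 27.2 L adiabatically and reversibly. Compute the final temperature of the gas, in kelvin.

T₂ ≈ 93.9 K

Adiabatic: T₁V₁^(γ−1) = T₂V₂^(γ−1) ⇒ T₂ = T₁ (V₁/V₂)^(γ−1).
T₂ = 574 × (1.8/27.2)^(2/3) = 93.91 K.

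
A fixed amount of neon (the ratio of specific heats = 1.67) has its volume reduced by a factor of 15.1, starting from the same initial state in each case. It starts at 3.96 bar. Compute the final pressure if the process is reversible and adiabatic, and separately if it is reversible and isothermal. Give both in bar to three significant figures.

Isothermal: P₂ = P₁(V₁/V₂) = 3.96×15.1 = 59.8 bar.
Adiabatic: P₂ = P₁(V₁/V₂)^γ = 3.96×15.1^(1.67) = 368.6 bar.

adiabatic: 369 bar; isothermal: 59.8 bar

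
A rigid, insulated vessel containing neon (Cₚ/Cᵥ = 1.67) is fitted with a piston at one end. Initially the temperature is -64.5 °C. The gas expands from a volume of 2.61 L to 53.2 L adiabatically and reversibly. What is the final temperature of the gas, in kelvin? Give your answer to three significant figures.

T₂ ≈ 27.7 K

For a reversible adiabat TV^(γ−1) is constant, so T₂ = T₁ (V₁/V₂)^(γ−1).
T₁ = -64.5 °C = 208.6 K.
T₂ = 208.6 × (2.61/53.2)^(0.67) = 27.68 K.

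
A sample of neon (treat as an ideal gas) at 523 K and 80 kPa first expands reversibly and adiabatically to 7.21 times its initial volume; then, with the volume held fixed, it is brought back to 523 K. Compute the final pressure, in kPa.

P₃ ≈ 11.1 kPa

For a monatomic ideal gas γ = 5/3.
Adiabatic step (PV^γ = const): P₂ = 80×(1/7.21)^(5/3) = 2.973 kPa; T₂ = 523×(1/7.21)^(2/3) = 140.1 K.
Isochoric: P₃ = P₂(T₃/T₂) = 2.973 × (523/140.1) = 11.1 kPa.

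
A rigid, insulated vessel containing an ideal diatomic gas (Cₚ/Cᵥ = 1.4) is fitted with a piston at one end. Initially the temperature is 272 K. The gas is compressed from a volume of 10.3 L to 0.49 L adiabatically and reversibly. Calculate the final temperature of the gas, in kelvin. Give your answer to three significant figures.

T₂ ≈ 920 K

For a reversible adiabat TV^(γ−1) is constant, so T₂ = T₁ (V₁/V₂)^(γ−1).
T₂ = 272 × (10.3/0.49)^(0.4) = 919.7 K.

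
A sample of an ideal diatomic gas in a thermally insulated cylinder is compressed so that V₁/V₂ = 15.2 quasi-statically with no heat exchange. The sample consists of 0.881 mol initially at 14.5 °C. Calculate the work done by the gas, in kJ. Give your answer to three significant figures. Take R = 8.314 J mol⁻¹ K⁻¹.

For a reversible adiabat TV^(γ−1) is constant, so T₂ = T₁ (V₁/V₂)^(γ−1).
γ = 7/5 for a diatomic ideal gas, so γ−1 = 2/5.
T₁ = 14.5 °C = 287.6 K.
T₂ = 287.6 × 15.2^(2/5) = 854.3 K.
Q = 0, so ΔU = W_on_gas = nCᵥΔT with Cᵥ = R/(γ−1) = 20.79 J/(mol·K).
ΔU = 0.881 × 20.79 × (854.3 − 287.6) = 10380 J.
Work done by the gas = −ΔU = -10380 J.

W ≈ -10.4 kJ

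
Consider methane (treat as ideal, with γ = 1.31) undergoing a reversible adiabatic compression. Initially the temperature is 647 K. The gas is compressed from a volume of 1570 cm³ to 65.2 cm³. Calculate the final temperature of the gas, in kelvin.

For a reversible adiabat TV^(γ−1) is constant, so T₂ = T₁ (V₁/V₂)^(γ−1).
T₂ = 647 × (1570/65.2)^(0.31) = 1735 K.

T₂ ≈ 1730 K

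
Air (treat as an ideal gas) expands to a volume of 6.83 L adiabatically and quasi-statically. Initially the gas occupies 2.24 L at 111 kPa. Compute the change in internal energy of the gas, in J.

ΔU ≈ -224 J

γ = 7/5 for a diatomic ideal gas.
P₂ = P₁(V₁/V₂)^γ = 111×(2.24/6.83)^(7/5) = 23.31 kPa.
For a reversible adiabat, W_by_gas = (P₁V₁ − P₂V₂)/(γ−1).
W_by = (111000×0.00224 − 23310×0.00683) / (2/5) = 223.6 J.
Q = 0 ⇒ ΔU = −W_by = -223.6 J.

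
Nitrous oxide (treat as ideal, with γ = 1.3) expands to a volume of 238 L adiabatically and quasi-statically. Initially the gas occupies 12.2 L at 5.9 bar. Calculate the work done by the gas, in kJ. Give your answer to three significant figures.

W ≈ 14.2 kJ

P₂ = P₁(V₁/V₂)^γ = 5.9×(12.2/238)^(1.3) = 0.124 bar.
For a reversible adiabat, W_by_gas = (P₁V₁ − P₂V₂)/(γ−1).
W_by = (590000×0.0122 − 12400×0.238) / (0.3) = 14150 J.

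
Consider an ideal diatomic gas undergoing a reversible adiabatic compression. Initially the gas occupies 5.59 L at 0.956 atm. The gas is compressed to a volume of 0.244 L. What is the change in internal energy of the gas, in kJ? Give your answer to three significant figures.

ΔU ≈ 3.38 kJ

γ = 7/5 for a diatomic ideal gas.
P₂ = P₁(V₁/V₂)^γ = 0.956×(5.59/0.244)^(7/5) = 76.65 atm.
For a reversible adiabat, W_by_gas = (P₁V₁ − P₂V₂)/(γ−1).
W_by = (96870×0.00559 − 7.766×10^6×0.000244) / (2/5) = -3384 J.
Q = 0 ⇒ ΔU = −W_by = 3384 J.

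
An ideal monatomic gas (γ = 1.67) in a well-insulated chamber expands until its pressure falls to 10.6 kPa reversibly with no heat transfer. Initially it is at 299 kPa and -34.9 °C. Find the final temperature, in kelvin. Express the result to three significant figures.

Adiabatic: T₂/T₁ = (P₂/P₁)^((γ−1)/γ).
T₁ = -34.9 °C = 238.2 K.
T₂ = 238.2 × (10.6/299)^(0.401) = 62.4 K.

T₂ ≈ 62.4 K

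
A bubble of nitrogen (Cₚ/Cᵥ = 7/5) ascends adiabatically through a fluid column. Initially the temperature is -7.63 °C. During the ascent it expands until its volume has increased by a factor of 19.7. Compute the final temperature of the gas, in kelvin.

T₂ ≈ 80.6 K

For a reversible adiabat TV^(γ−1) is constant, so T₂ = T₁ (V₁/V₂)^(γ−1).
T₁ = -7.63 °C = 265.5 K.
T₂ = 265.5 × (1/19.7)^(2/5) = 80.6 K.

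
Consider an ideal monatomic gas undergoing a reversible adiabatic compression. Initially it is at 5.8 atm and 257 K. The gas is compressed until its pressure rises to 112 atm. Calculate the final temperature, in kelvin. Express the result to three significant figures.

Adiabatic: T₂/T₁ = (P₂/P₁)^((γ−1)/γ).
For a monatomic ideal gas γ = 5/3, so (γ−1)/γ = 2/5.
T₂ = 257 × (112/5.8)^(2/5) = 839.9 K.

T₂ ≈ 840 K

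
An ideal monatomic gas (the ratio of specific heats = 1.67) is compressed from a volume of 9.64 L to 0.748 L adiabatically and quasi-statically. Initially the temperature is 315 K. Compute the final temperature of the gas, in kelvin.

Adiabatic: T₁V₁^(γ−1) = T₂V₂^(γ−1) ⇒ T₂ = T₁ (V₁/V₂)^(γ−1).
T₂ = 315 × (9.64/0.748)^(0.67) = 1746 K.

T₂ ≈ 1750 K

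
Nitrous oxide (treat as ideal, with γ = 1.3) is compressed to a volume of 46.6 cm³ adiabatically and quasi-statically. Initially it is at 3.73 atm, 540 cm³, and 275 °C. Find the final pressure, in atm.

P₂ ≈ 90.1 atm

Adiabatic: P₁V₁^γ = P₂V₂^γ ⇒ P₂ = P₁ (V₁/V₂)^γ.
P₂ = 3.73 × (540/46.6)^(1.3) = 90.14 atm.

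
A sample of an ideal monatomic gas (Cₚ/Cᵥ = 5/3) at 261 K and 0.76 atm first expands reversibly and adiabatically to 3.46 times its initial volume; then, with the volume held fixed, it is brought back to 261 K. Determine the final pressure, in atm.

Adiabatic step (PV^γ = const): P₂ = 0.76×(1/3.46)^(5/3) = 0.09602 atm; T₂ = 261×(1/3.46)^(2/3) = 114.1 K.
Isochoric: P₃ = P₂(T₃/T₂) = 0.09602 × (261/114.1) = 0.2197 atm.

P₃ ≈ 0.220 atm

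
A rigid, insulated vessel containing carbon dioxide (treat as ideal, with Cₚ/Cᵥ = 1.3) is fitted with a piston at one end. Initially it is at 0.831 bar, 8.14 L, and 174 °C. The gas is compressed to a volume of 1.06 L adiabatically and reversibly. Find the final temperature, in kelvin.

Adiabatic: T₁V₁^(γ−1) = T₂V₂^(γ−1) ⇒ T₂ = T₁ (V₁/V₂)^(γ−1).
T₁ = 174 °C = 447.1 K.
T₂ = 447.1 × (8.14/1.06)^(0.3) = 824.2 K.

T₂ ≈ 824 K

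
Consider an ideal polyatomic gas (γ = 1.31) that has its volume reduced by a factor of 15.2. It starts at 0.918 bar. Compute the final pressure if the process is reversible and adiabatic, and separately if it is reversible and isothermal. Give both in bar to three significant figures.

adiabatic: 32.4 bar; isothermal: 14.0 bar

Isothermal: P₂ = P₁(V₁/V₂) = 0.918×15.2 = 13.95 bar.
Adiabatic: P₂ = P₁(V₁/V₂)^γ = 0.918×15.2^(1.31) = 32.44 bar.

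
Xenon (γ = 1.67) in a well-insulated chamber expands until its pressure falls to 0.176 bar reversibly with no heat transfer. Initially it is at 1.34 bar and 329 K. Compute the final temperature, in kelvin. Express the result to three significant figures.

T₂ ≈ 146 K

Along an adiabat T P^((1−γ)/γ) is constant, so T₂ = T₁ (P₂/P₁)^((γ−1)/γ).
T₂ = 329 × (0.176/1.34)^(0.401) = 145.7 K.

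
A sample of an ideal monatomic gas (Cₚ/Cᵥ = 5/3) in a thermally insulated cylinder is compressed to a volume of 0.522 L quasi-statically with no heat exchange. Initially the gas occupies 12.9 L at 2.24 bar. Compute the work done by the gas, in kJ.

P₂ = P₁(V₁/V₂)^γ = 2.24×(12.9/0.522)^(5/3) = 469.7 bar.
For a reversible adiabat, W_by_gas = (P₁V₁ − P₂V₂)/(γ−1).
W_by = (224000×0.0129 − 4.697×10^7×0.000522) / (2/3) = -32440 J.

W ≈ -32.4 kJ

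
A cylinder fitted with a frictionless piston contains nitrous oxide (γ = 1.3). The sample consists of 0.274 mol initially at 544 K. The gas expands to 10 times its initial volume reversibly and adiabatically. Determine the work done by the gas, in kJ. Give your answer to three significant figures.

Adiabatic: T₁V₁^(γ−1) = T₂V₂^(γ−1) ⇒ T₂ = T₁ (V₁/V₂)^(γ−1).
T₂ = 544 × (1/10)^(0.3) = 272.6 K.
Q = 0, so ΔU = W_on_gas = nCᵥΔT with Cᵥ = R/(γ−1) = 27.71 J/(mol·K).
ΔU = 0.274 × 27.71 × (272.6 − 544) = -2061 J.
Work done by the gas = −ΔU = 2061 J.

W ≈ 2.06 kJ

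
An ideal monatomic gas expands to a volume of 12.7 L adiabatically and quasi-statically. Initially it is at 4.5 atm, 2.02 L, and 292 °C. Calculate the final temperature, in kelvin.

T₂ ≈ 166 K

For a reversible adiabat TV^(γ−1) is constant, so T₂ = T₁ (V₁/V₂)^(γ−1).
γ = 5/3 for a monatomic ideal gas.
T₁ = 292 °C = 565.1 K.
T₂ = 565.1 × (2.02/12.7)^(2/3) = 165.9 K.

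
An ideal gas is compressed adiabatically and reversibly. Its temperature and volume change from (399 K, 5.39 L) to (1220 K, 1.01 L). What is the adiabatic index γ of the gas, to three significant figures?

TV^(γ−1) = const ⇒ γ − 1 = ln(T₂/T₁) / ln(V₁/V₂).
γ = 1 + ln(1220/399) / ln(5.39/1.01) = 1.667.

γ ≈ 1.67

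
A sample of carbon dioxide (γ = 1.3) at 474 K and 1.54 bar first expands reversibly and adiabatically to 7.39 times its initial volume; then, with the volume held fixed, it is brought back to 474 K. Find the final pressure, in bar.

P₃ ≈ 0.208 bar

Adiabatic step (PV^γ = const): P₂ = 1.54×(1/7.39)^(1.3) = 0.1144 bar; T₂ = 474×(1/7.39)^(0.3) = 260.1 K.
Isochoric: P₃ = P₂(T₃/T₂) = 0.1144 × (474/260.1) = 0.2084 bar.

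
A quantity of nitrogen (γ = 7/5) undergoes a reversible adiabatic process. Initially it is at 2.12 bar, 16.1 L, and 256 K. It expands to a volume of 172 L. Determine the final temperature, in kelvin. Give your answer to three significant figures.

T₂ ≈ 99.3 K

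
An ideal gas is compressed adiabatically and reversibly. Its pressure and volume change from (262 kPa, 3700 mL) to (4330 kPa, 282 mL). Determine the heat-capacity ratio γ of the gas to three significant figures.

PV^γ = const ⇒ γ = ln(P₂/P₁) / ln(V₁/V₂).
γ = ln(4330/262) / ln(3700/282) = 1.09.

γ ≈ 1.09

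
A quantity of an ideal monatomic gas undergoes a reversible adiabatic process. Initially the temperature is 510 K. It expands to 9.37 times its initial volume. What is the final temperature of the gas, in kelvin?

T₂ ≈ 115 K

For a reversible adiabat TV^(γ−1) is constant, so T₂ = T₁ (V₁/V₂)^(γ−1).
For a monatomic ideal gas γ = 5/3, so γ−1 = 2/3.
T₂ = 510 × (1/9.37)^(2/3) = 114.7 K.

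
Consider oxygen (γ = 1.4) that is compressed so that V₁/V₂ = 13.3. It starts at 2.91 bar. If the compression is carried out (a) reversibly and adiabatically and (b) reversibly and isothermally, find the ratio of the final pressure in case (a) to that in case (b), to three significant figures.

P_adiabatic / P_isothermal ≈ 2.82

Isothermal: P_b = P₁(V₁/V₂) = 2.91×13.3.
Adiabatic: P_a = P₁(V₁/V₂)^γ = 2.91×13.3^(1.4).
P_a/P_b = (V₁/V₂)^(γ−1) = 13.3^(0.4) = 2.815.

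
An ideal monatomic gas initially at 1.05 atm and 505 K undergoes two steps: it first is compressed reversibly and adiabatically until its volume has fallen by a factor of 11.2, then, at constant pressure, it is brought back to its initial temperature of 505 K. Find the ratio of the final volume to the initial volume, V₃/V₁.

For a monatomic ideal gas γ = 5/3.
Adiabatic step: V₂/V₁ = 0.08929; T₂ = T₁·11.2^(2/3) = 2528 K.
Isobaric step: V₃/V₂ = T₃/T₂ = 505/2528.
V₃/V₁ = (V₂/V₁)(V₃/V₂) = 0.08929 × (505/2528) = 0.01784.

V₃/V₁ ≈ 0.0178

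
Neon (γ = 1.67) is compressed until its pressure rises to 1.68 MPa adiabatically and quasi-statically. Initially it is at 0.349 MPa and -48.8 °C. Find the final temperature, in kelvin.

Along an adiabat T P^((1−γ)/γ) is constant, so T₂ = T₁ (P₂/P₁)^((γ−1)/γ).
T₁ = -48.8 °C = 224.3 K.
T₂ = 224.3 × (1.68/0.349)^(0.401) = 421.4 K.

T₂ ≈ 421 K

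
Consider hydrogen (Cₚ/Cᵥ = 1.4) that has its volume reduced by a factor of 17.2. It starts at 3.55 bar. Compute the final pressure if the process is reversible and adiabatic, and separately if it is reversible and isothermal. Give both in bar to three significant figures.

Isothermal: P₂ = P₁(V₁/V₂) = 3.55×17.2 = 61.06 bar.
Adiabatic: P₂ = P₁(V₁/V₂)^γ = 3.55×17.2^(1.4) = 190.5 bar.

adiabatic: 191 bar; isothermal: 61.1 bar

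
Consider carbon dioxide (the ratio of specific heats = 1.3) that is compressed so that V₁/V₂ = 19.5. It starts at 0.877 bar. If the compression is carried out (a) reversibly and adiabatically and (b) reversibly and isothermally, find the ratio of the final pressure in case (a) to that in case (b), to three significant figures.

P_adiabatic / P_isothermal ≈ 2.44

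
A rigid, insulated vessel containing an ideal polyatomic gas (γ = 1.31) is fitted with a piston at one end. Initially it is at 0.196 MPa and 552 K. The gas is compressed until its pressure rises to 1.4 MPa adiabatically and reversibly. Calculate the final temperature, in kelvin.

Adiabatic: T₂/T₁ = (P₂/P₁)^((γ−1)/γ).
T₂ = 552 × (1.4/0.196)^(0.237) = 879 K.

T₂ ≈ 879 K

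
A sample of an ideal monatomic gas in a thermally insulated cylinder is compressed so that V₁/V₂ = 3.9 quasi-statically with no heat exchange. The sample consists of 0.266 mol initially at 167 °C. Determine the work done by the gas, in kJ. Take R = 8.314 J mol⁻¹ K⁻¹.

For a reversible adiabat TV^(γ−1) is constant, so T₂ = T₁ (V₁/V₂)^(γ−1).
γ = 5/3 for a monatomic ideal gas, so γ−1 = 2/3.
T₁ = 167 °C = 440.1 K.
T₂ = 440.1 × 3.9^(2/3) = 1091 K.
Q = 0, so ΔU = W_on_gas = nCᵥΔT with Cᵥ = R/(γ−1) = 12.47 J/(mol·K).
ΔU = 0.266 × 12.47 × (1091 − 440.1) = 2158 J.
Work done by the gas = −ΔU = -2158 J.

W ≈ -2.16 kJ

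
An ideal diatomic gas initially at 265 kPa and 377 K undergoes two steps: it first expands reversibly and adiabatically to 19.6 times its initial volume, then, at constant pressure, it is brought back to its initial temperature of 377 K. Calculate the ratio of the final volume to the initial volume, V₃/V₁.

V₃/V₁ ≈ 64.4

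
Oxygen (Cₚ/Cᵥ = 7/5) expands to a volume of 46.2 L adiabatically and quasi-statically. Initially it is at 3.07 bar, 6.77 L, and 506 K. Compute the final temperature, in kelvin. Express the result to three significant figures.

Adiabatic: T₁V₁^(γ−1) = T₂V₂^(γ−1) ⇒ T₂ = T₁ (V₁/V₂)^(γ−1).
T₂ = 506 × (6.77/46.2)^(2/5) = 234.7 K.

T₂ ≈ 235 K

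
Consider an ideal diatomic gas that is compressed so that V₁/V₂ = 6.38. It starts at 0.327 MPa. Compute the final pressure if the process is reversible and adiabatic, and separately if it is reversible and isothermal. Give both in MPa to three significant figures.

adiabatic: 4.38 MPa; isothermal: 2.09 MPa

For a diatomic ideal gas γ = 7/5.
Isothermal: P₂ = P₁(V₁/V₂) = 0.327×6.38 = 2.086 MPa.
Adiabatic: P₂ = P₁(V₁/V₂)^γ = 0.327×6.38^(7/5) = 4.378 MPa.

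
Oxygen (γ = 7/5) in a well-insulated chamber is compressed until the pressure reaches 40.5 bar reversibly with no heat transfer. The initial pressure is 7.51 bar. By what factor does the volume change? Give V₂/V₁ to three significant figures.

From PV^γ = const, V₂/V₁ = (P₁/P₂)^(1/γ).
V₂/V₁ = (7.51/40.5)^(5/7) = 0.3001.

V₂/V₁ ≈ 0.300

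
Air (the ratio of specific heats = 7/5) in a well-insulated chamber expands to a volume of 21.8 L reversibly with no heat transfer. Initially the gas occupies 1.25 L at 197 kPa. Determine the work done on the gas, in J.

W ≈ -419 J

P₂ = P₁(V₁/V₂)^γ = 197×(1.25/21.8)^(7/5) = 3.6 kPa.
For a reversible adiabat, W_by_gas = (P₁V₁ − P₂V₂)/(γ−1).
W_by = (197000×0.00125 − 3600×0.0218) / (2/5) = 419.4 J.
W_on_gas = −W_by = -419.4 J.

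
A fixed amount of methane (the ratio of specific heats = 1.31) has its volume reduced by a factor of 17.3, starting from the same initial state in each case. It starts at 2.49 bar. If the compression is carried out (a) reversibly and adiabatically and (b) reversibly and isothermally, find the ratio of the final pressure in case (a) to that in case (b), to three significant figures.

P_adiabatic / P_isothermal ≈ 2.42

Isothermal: P_b = P₁(V₁/V₂) = 2.49×17.3.
Adiabatic: P_a = P₁(V₁/V₂)^γ = 2.49×17.3^(1.31).
P_a/P_b = (V₁/V₂)^(γ−1) = 17.3^(0.31) = 2.42.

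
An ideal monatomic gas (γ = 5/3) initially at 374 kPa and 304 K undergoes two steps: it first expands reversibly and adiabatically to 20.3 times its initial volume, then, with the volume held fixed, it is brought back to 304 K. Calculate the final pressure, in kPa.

P₃ ≈ 18.4 kPa

Adiabatic step (PV^γ = const): P₂ = 374×(1/20.3)^(5/3) = 2.476 kPa; T₂ = 304×(1/20.3)^(2/3) = 40.85 K.
Isochoric: P₃ = P₂(T₃/T₂) = 2.476 × (304/40.85) = 18.42 kPa.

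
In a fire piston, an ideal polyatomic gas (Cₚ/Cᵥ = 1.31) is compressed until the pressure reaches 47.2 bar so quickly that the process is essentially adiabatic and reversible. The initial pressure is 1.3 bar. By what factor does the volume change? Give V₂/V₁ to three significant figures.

From PV^γ = const, V₂/V₁ = (P₁/P₂)^(1/γ).
V₂/V₁ = (1.3/47.2)^(0.763) = 0.06444.

V₂/V₁ ≈ 0.0644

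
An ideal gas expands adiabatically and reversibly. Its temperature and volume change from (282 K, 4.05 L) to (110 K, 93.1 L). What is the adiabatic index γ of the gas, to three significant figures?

γ ≈ 1.30

TV^(γ−1) = const ⇒ γ − 1 = ln(T₂/T₁) / ln(V₁/V₂).
γ = 1 + ln(110/282) / ln(4.05/93.1) = 1.3.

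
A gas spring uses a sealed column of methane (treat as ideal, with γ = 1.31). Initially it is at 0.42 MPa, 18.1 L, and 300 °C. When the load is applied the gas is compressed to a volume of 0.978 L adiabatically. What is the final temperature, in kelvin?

Adiabatic: T₁V₁^(γ−1) = T₂V₂^(γ−1) ⇒ T₂ = T₁ (V₁/V₂)^(γ−1).
T₁ = 300 °C = 573.1 K.
T₂ = 573.1 × (18.1/0.978)^(0.31) = 1416 K.

T₂ ≈ 1420 K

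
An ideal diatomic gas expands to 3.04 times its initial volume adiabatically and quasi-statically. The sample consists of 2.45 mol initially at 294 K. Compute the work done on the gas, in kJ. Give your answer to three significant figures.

Adiabatic: T₁V₁^(γ−1) = T₂V₂^(γ−1) ⇒ T₂ = T₁ (V₁/V₂)^(γ−1).
γ = 7/5 for a diatomic ideal gas, so γ−1 = 2/5.
T₂ = 294 × (1/3.04)^(2/5) = 188.5 K.
Q = 0, so ΔU = W_on_gas = nCᵥΔT with Cᵥ = R/(γ−1) = 20.79 J/(mol·K).
ΔU = 2.45 × 20.79 × (188.5 − 294) = -5375 J.

W ≈ -5.37 kJ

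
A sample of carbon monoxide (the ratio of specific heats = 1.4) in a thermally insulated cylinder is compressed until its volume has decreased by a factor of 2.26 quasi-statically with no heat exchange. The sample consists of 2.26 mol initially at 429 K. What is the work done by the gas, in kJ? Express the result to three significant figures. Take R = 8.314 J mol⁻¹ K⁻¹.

Adiabatic: T₁V₁^(γ−1) = T₂V₂^(γ−1) ⇒ T₂ = T₁ (V₁/V₂)^(γ−1).
T₂ = 429 × 2.26^(0.4) = 594.4 K.
Q = 0, so ΔU = W_on_gas = nCᵥΔT with Cᵥ = R/(γ−1) = 20.79 J/(mol·K).
ΔU = 2.26 × 20.79 × (594.4 − 429) = 7771 J.
Work done by the gas = −ΔU = -7771 J.

W ≈ -7.77 kJ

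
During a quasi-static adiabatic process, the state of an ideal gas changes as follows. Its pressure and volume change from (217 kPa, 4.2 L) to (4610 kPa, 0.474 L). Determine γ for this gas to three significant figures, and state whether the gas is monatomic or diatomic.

PV^γ = const ⇒ γ = ln(P₂/P₁) / ln(V₁/V₂).
γ = ln(4610/217) / ln(4.2/0.474) = 1.401.
γ ≈ 1.40 is close to 7/5, so the gas is diatomic.

γ ≈ 1.40; diatomic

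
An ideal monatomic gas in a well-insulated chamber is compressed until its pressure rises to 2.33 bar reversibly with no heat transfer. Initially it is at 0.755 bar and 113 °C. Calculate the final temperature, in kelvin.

T₂ ≈ 606 K

Along an adiabat T P^((1−γ)/γ) is constant, so T₂ = T₁ (P₂/P₁)^((γ−1)/γ).
For a monatomic ideal gas γ = 5/3, so (γ−1)/γ = 2/5.
T₁ = 113 °C = 386.1 K.
T₂ = 386.1 × (2.33/0.755)^(2/5) = 606.1 K.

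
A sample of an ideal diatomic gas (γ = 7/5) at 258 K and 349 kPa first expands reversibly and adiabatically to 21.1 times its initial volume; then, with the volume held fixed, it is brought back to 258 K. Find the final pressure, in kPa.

Adiabatic step (PV^γ = const): P₂ = 349×(1/21.1)^(7/5) = 4.885 kPa; T₂ = 258×(1/21.1)^(2/5) = 76.19 K.
Isochoric: P₃ = P₂(T₃/T₂) = 4.885 × (258/76.19) = 16.54 kPa.

P₃ ≈ 16.5 kPa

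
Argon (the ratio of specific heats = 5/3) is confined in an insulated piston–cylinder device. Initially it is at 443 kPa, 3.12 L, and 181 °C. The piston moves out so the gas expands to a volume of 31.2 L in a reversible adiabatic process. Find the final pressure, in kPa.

P₂ ≈ 9.54 kPa

Since PV^γ is constant along a reversible adiabat, P₂ = P₁ (V₁/V₂)^γ.
P₂ = 443 × (3.12/31.2)^(5/3) = 9.544 kPa.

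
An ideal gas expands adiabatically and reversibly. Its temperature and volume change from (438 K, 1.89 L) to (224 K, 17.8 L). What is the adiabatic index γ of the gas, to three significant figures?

TV^(γ−1) = const ⇒ γ − 1 = ln(T₂/T₁) / ln(V₁/V₂).
γ = 1 + ln(224/438) / ln(1.89/17.8) = 1.299.

γ ≈ 1.30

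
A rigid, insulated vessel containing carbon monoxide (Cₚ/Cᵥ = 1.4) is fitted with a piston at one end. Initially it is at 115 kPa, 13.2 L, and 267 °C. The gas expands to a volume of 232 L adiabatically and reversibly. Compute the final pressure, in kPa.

Since PV^γ is constant along a reversible adiabat, P₂ = P₁ (V₁/V₂)^γ.
P₂ = 115 × (13.2/232)^(1.4) = 2.079 kPa.

P₂ ≈ 2.08 kPa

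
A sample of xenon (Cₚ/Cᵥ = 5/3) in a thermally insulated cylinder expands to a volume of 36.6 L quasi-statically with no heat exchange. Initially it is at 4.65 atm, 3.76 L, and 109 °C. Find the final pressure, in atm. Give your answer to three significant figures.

P₂ ≈ 0.105 atm

Since PV^γ is constant along a reversible adiabat, P₂ = P₁ (V₁/V₂)^γ.
P₂ = 4.65 × (3.76/36.6)^(5/3) = 0.1048 atm.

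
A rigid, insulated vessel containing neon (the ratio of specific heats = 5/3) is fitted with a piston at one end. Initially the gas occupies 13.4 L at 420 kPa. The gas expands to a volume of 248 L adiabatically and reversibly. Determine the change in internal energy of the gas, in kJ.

ΔU ≈ -7.24 kJ

P₂ = P₁(V₁/V₂)^γ = 420×(13.4/248)^(5/3) = 3.243 kPa.
For a reversible adiabat, W_by_gas = (P₁V₁ − P₂V₂)/(γ−1).
W_by = (420000×0.0134 − 3243×0.248) / (2/3) = 7235 J.
Q = 0 ⇒ ΔU = −W_by = -7235 J.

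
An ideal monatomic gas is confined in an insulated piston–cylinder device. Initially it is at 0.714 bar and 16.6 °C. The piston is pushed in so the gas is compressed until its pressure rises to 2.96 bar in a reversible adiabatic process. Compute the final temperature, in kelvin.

T₂ ≈ 512 K

Along an adiabat T P^((1−γ)/γ) is constant, so T₂ = T₁ (P₂/P₁)^((γ−1)/γ).
For a monatomic ideal gas γ = 5/3, so (γ−1)/γ = 2/5.
T₁ = 16.6 °C = 289.8 K.
T₂ = 289.8 × (2.96/0.714)^(2/5) = 511.8 K.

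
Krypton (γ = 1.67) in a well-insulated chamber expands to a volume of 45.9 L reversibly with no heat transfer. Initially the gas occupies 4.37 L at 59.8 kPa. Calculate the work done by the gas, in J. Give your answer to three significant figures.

P₂ = P₁(V₁/V₂)^γ = 59.8×(4.37/45.9)^(1.67) = 1.178 kPa.
For a reversible adiabat, W_by_gas = (P₁V₁ − P₂V₂)/(γ−1).
W_by = (59800×0.00437 − 1178×0.0459) / (0.67) = 309.3 J.

W ≈ 309 J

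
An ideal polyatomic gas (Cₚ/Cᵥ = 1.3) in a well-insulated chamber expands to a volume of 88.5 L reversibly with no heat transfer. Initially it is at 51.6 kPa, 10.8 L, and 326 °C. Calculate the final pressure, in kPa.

Since PV^γ is constant along a reversible adiabat, P₂ = P₁ (V₁/V₂)^γ.
P₂ = 51.6 × (10.8/88.5)^(1.3) = 3.35 kPa.

P₂ ≈ 3.35 kPa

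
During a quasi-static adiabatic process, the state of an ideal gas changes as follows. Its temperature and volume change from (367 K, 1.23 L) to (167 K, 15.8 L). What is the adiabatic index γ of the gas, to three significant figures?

γ ≈ 1.31

TV^(γ−1) = const ⇒ γ − 1 = ln(T₂/T₁) / ln(V₁/V₂).
γ = 1 + ln(167/367) / ln(1.23/15.8) = 1.308.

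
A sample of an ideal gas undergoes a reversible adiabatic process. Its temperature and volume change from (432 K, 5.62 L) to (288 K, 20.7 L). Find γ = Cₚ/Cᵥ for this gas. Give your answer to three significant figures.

TV^(γ−1) = const ⇒ γ − 1 = ln(T₂/T₁) / ln(V₁/V₂).
γ = 1 + ln(288/432) / ln(5.62/20.7) = 1.311.

γ ≈ 1.31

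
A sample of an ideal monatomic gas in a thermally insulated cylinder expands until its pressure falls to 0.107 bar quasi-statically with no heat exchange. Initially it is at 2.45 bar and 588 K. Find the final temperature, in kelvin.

T₂ ≈ 168 K

Adiabatic: T₂/T₁ = (P₂/P₁)^((γ−1)/γ).
For a monatomic ideal gas γ = 5/3, so (γ−1)/γ = 2/5.
T₂ = 588 × (0.107/2.45)^(2/5) = 168.1 K.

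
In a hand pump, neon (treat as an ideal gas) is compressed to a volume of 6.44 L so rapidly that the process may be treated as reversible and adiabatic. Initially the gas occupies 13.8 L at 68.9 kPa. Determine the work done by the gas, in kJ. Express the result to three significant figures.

γ = 5/3 for a monatomic ideal gas.
P₂ = P₁(V₁/V₂)^γ = 68.9×(13.8/6.44)^(5/3) = 245.4 kPa.
For a reversible adiabat, W_by_gas = (P₁V₁ − P₂V₂)/(γ−1).
W_by = (68900×0.0138 − 245400×0.00644) / (2/3) = -944.3 J.

W ≈ -0.944 kJ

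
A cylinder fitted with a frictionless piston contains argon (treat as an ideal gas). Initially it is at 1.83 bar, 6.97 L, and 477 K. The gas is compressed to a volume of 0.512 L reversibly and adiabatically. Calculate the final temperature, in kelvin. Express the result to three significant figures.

T₂ ≈ 2720 K

For a reversible adiabat TV^(γ−1) is constant, so T₂ = T₁ (V₁/V₂)^(γ−1).
γ = 5/3 for a monatomic ideal gas.
T₂ = 477 × (6.97/0.512)^(2/3) = 2720 K.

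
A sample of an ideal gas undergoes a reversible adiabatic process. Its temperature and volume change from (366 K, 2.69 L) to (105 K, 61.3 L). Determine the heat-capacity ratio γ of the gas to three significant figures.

TV^(γ−1) = const ⇒ γ − 1 = ln(T₂/T₁) / ln(V₁/V₂).
γ = 1 + ln(105/366) / ln(2.69/61.3) = 1.399.

γ ≈ 1.40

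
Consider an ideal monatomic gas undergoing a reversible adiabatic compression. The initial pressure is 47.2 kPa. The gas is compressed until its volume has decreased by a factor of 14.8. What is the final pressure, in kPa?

Since PV^γ is constant along a reversible adiabat, P₂ = P₁ (V₁/V₂)^γ.
For a monatomic ideal gas γ = 5/3.
P₂ = 47.2 × 14.8^(5/3) = 4211 kPa.

P₂ ≈ 4210 kPa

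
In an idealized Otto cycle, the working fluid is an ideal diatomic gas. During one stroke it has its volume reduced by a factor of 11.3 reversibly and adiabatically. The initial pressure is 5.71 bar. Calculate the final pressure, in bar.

Since PV^γ is constant along a reversible adiabat, P₂ = P₁ (V₁/V₂)^γ.
For a diatomic ideal gas γ = 7/5.
P₂ = 5.71 × 11.3^(7/5) = 170.2 bar.

P₂ ≈ 170 bar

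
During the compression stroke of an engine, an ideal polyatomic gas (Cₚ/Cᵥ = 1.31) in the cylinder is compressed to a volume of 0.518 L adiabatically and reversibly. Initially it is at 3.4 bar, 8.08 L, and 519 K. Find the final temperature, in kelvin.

T₂ ≈ 1220 K

For a reversible adiabat TV^(γ−1) is constant, so T₂ = T₁ (V₁/V₂)^(γ−1).
T₂ = 519 × (8.08/0.518)^(0.31) = 1216 K.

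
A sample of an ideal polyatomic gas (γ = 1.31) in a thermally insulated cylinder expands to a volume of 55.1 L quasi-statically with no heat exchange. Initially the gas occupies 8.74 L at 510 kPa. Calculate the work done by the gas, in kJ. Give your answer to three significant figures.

P₂ = P₁(V₁/V₂)^γ = 510×(8.74/55.1)^(1.31) = 45.71 kPa.
For a reversible adiabat, W_by_gas = (P₁V₁ − P₂V₂)/(γ−1).
W_by = (510000×0.00874 − 45710×0.0551) / (0.31) = 6254 J.

W ≈ 6.25 kJ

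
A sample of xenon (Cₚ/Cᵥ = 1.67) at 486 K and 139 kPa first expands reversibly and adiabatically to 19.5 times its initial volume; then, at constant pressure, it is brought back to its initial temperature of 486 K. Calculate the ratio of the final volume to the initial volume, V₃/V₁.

Adiabatic step: V₂/V₁ = 19.5; T₂ = T₁·(1/19.5)^(0.67) = 66.42 K.
Isobaric step: V₃/V₂ = T₃/T₂ = 486/66.42.
V₃/V₁ = (V₂/V₁)(V₃/V₂) = 19.5 × (486/66.42) = 142.7.

V₃/V₁ ≈ 143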